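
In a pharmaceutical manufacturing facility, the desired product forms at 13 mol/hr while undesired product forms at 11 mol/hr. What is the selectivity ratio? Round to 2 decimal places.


S = desired product rate / undesired product rate
S = 13 / 11
S = 1.18


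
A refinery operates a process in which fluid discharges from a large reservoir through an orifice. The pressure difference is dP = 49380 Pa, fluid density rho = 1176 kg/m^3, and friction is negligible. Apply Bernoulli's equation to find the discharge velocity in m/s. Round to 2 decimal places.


v = sqrt(2*dP/rho)
v = sqrt(2*49380/1176)
v = sqrt(83.979592)
v = 9.16 m/s


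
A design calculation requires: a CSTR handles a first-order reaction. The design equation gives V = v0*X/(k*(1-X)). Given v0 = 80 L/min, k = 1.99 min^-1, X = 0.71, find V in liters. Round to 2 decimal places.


V = v0 * X / (k * (1 - X))
V = 80 * 0.71 / (1.99 * (1 - 0.71))
V = 56.8 / (1.99 * 0.29)
V = 56.8 / 0.5771
V = 98.42 L


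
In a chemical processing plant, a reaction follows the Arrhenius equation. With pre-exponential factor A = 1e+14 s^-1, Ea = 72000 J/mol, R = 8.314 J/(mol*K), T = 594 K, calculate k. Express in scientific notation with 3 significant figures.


k = A * exp(-Ea/(R*T))
k = 1e+14 * exp(-72000 / (8.314 * 594))
k = 1e+14 * exp(-14.579278)
k = 4.66e+07


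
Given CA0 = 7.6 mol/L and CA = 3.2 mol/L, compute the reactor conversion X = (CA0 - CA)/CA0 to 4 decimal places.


X = (CA0 - CA) / CA0
X = (7.6 - 3.2) / 7.6
X = 4.4 / 7.6
X = 0.5789


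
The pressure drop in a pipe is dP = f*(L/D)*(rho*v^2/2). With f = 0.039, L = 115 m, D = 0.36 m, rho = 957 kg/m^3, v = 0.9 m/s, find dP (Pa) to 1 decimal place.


dP = f * (L/D) * (rho*v^2/2)
dP = 0.039 * (115/0.36) * (957*0.9^2/2)
L/D = 319.44444444
rho*v^2/2 = 957*0.81/2 = 387.585
dP = 0.039 * 319.44444444 * 387.585
dP = 4828.7 Pa


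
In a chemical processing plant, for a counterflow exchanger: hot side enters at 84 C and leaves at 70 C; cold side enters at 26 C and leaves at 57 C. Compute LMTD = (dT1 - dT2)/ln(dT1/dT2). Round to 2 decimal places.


dT1 = Th_in - Tc_out = 84 - 57 = 27
dT2 = Th_out - Tc_in = 70 - 26 = 44
LMTD = (dT1 - dT2) / ln(dT1/dT2)
LMTD = (27 - 44) / ln(27/44)
LMTD = 34.81 K


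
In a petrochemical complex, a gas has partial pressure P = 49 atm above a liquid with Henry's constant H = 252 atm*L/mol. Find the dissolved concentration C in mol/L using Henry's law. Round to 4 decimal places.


C = P / H
C = 49 / 252
C = 0.1944 mol/L


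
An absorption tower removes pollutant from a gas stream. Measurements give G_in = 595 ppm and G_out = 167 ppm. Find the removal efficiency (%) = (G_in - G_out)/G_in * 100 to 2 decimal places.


Efficiency = (G_in - G_out) / G_in * 100%
Efficiency = (595 - 167) / 595 * 100
Efficiency = 428 / 595 * 100
Efficiency = 71.93%


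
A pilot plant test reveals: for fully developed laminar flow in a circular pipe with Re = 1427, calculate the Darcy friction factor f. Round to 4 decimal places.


f = 64 / Re
f = 64 / 1427
f = 0.0448


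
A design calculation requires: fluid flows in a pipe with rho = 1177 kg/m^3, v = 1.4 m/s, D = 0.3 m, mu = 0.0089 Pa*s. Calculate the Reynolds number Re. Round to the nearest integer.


Re = rho * v * D / mu
Re = 1177 * 1.4 * 0.3 / 0.0089
Re = 494.34 / 0.0089
Re = 55544


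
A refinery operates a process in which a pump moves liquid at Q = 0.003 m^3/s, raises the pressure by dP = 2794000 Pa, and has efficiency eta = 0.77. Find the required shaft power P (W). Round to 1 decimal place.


P = Q * dP / eta
P = 0.003 * 2794000 / 0.77
P = 8382.0 / 0.77
P = 10885.7 W


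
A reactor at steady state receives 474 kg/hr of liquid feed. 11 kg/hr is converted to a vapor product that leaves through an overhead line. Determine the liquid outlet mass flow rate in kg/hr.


Steady-state mass balance on the main outlet: F_out = F_in - F_removed
F_out = 474 - 11
F_out = 463 kg/hr


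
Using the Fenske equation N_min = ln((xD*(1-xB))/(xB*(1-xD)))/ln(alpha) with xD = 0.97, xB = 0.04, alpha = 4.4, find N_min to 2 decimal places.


N_min = ln((xD*(1-xB))/(xB*(1-xD))) / ln(alpha)
Numerator inside ln: 0.9312 / 0.0012 = 776.0
ln(776.0) = 6.654153
ln(alpha) = ln(4.4) = 1.481605
N_min = 6.654153 / 1.481605 = 4.49


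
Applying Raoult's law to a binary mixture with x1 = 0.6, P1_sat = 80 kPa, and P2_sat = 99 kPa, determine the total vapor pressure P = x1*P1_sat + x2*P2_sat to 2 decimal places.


P = x1*P1_sat + x2*P2_sat
x2 = 1 - x1 = 1 - 0.6 = 0.4
P = 0.6*80 + 0.4*99
P = 48.0 + 39.6
P = 87.60 kPa


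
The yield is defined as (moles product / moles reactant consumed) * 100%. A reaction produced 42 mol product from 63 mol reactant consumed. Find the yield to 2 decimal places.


Yield = (moles product / moles consumed) * 100%
Yield = (42 / 63) * 100
Yield = 0.6667 * 100
Yield = 66.67%


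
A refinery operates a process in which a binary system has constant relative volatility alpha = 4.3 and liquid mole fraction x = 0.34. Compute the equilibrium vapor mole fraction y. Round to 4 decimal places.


y = alpha*x / (1 + (alpha-1)*x)
y = 4.3*0.34 / (1 + (4.3-1)*0.34)
y = 1.462 / (1 + 1.122)
y = 1.462 / 2.122
y = 0.6890


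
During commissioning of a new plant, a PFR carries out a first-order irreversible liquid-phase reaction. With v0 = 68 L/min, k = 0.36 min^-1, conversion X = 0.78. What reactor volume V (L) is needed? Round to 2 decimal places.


V = (v0/k) * ln(1/(1-X))
V = (68/0.36) * ln(1/(1-0.78))
V = 188.888889 * ln(4.545455)
V = 188.888889 * 1.514128
V = 286.00 L


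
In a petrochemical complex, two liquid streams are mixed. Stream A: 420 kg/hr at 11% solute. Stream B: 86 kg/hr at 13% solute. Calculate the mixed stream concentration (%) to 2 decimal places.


Mass balance on solute: F1*x1 + F2*x2 = F3*x3
F3 = F1 + F2 = 420 + 86 = 506 kg/hr
x3 = (F1*x1 + F2*x2)/F3
x3 = (420*0.11 + 86*0.13) / 506
x3 = 11.34%


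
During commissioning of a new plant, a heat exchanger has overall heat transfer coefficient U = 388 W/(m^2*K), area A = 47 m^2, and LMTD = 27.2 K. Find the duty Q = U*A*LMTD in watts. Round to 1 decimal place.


Q = U * A * LMTD
Q = 388 * 47 * 27.2
Q = 496019.2 W


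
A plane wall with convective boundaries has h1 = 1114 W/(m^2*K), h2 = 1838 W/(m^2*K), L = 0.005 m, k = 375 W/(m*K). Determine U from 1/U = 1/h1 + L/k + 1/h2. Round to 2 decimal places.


1/U = 1/h1 + L/k + 1/h2
1/U = 1/1114 + 0.005/375 + 1/1838
1/U = 0.0008976661 + 1.33333e-05 + 0.0005440696
1/U = 0.001455069
U = 687.25 W/(m^2*K)


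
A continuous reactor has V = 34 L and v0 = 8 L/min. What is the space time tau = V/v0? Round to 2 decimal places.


tau = V / v0
tau = 34 / 8
tau = 4.25 min


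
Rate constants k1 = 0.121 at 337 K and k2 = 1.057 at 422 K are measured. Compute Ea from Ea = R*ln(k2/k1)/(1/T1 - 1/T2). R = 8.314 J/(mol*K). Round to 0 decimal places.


Ea = R * ln(k2/k1) / (1/T1 - 1/T2)
ln(k2/k1) = ln(1.057/0.121) = 2.1673994
1/T1 - 1/T2 = 1/337 - 1/422 = 0.000597690804
Ea = 8.314 * 2.1673994 / 0.000597690804
Ea = 30149 J/mol


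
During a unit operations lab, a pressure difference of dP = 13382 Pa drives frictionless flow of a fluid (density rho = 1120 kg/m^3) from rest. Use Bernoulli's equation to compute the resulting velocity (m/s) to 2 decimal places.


v = sqrt(2*dP/rho)
v = sqrt(2*13382/1120)
v = sqrt(23.896429)
v = 4.89 m/s


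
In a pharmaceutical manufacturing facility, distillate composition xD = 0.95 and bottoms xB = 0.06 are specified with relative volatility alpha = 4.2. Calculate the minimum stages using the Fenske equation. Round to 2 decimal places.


N_min = ln((xD*(1-xB))/(xB*(1-xD))) / ln(alpha)
Numerator inside ln: 0.893 / 0.003 = 297.666667
ln(297.666667) = 5.695974
ln(alpha) = ln(4.2) = 1.435085
N_min = 5.695974 / 1.435085 = 3.97


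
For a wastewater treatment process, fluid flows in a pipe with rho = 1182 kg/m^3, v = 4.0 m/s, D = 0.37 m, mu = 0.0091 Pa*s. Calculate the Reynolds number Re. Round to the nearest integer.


Re = rho * v * D / mu
Re = 1182 * 4.0 * 0.37 / 0.0091
Re = 1749.36 / 0.0091
Re = 192237


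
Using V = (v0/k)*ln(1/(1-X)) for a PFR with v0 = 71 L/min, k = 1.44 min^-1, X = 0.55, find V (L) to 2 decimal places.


V = (v0/k) * ln(1/(1-X))
V = (71/1.44) * ln(1/(1-0.55))
V = 49.305556 * ln(2.222222)
V = 49.305556 * 0.798508
V = 39.37 L


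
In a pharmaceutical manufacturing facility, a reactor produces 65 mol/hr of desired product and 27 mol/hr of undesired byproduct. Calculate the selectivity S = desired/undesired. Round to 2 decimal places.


S = desired product rate / undesired product rate
S = 65 / 27
S = 2.41


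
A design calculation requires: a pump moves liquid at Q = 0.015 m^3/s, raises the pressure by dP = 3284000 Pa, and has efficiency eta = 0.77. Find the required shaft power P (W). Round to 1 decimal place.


P = Q * dP / eta
P = 0.015 * 3284000 / 0.77
P = 49260.0 / 0.77
P = 63974.0 W


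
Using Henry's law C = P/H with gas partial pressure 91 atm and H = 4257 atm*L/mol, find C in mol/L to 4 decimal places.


C = P / H
C = 91 / 4257
C = 0.0214 mol/L


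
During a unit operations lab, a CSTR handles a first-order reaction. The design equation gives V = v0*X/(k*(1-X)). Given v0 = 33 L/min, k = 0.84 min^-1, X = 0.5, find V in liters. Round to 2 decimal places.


V = v0 * X / (k * (1 - X))
V = 33 * 0.5 / (0.84 * (1 - 0.5))
V = 16.5 / (0.84 * 0.5)
V = 16.5 / 0.42
V = 39.29 L


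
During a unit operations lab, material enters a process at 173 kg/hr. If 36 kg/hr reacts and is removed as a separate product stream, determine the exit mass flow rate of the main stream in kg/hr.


Steady-state mass balance on the main outlet: F_out = F_in - F_removed
F_out = 173 - 36
F_out = 137 kg/hr


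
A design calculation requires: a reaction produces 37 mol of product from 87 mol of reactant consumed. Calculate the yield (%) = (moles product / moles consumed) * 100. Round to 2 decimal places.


Yield = (moles product / moles consumed) * 100%
Yield = (37 / 87) * 100
Yield = 0.4253 * 100
Yield = 42.53%


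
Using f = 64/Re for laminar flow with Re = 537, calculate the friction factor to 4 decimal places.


f = 64 / Re
f = 64 / 537
f = 0.1192


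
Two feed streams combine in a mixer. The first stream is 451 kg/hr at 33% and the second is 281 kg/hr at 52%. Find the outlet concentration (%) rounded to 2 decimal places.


Mass balance on solute: F1*x1 + F2*x2 = F3*x3
F3 = F1 + F2 = 451 + 281 = 732 kg/hr
x3 = (F1*x1 + F2*x2)/F3
x3 = (451*0.33 + 281*0.52) / 732
x3 = 40.29%


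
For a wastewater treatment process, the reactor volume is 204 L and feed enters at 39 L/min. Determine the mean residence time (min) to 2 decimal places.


tau = V / v0
tau = 204 / 39
tau = 5.23 min


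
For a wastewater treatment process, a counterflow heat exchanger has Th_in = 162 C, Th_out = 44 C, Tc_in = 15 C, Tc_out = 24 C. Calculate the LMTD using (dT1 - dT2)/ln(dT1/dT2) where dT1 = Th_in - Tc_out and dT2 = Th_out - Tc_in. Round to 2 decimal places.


dT1 = Th_in - Tc_out = 162 - 24 = 138
dT2 = Th_out - Tc_in = 44 - 15 = 29
LMTD = (dT1 - dT2) / ln(dT1/dT2)
LMTD = (138 - 29) / ln(138/29)
LMTD = 69.87 K


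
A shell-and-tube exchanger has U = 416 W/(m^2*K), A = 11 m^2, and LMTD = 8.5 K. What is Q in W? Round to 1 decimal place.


Q = U * A * LMTD
Q = 416 * 11 * 8.5
Q = 38896.0 W


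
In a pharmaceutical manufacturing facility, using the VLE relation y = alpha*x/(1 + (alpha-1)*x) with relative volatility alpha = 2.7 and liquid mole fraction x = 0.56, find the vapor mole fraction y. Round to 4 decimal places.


y = alpha*x / (1 + (alpha-1)*x)
y = 2.7*0.56 / (1 + (2.7-1)*0.56)
y = 1.512 / (1 + 0.952)
y = 1.512 / 1.952
y = 0.7746


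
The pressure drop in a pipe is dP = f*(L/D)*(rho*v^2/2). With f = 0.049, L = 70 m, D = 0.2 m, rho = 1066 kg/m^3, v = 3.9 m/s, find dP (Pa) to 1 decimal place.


dP = f * (L/D) * (rho*v^2/2)
dP = 0.049 * (70/0.2) * (1066*3.9^2/2)
L/D = 350.0
rho*v^2/2 = 1066*15.21/2 = 8106.93
dP = 0.049 * 350.0 * 8106.93
dP = 139033.8 Pa


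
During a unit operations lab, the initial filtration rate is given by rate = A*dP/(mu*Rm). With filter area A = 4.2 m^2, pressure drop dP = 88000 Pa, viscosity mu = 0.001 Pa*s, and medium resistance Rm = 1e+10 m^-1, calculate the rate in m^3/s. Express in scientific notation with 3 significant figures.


rate = A * dP / (mu * Rm)
rate = 4.2 * 88000 / (0.001 * 1e+10)
rate = 369600.0 / 1.000e+07
rate = 3.70e-02 m^3/s


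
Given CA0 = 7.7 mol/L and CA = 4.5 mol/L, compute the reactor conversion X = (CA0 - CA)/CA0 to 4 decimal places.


X = (CA0 - CA) / CA0
X = (7.7 - 4.5) / 7.7
X = 3.2 / 7.7
X = 0.4156


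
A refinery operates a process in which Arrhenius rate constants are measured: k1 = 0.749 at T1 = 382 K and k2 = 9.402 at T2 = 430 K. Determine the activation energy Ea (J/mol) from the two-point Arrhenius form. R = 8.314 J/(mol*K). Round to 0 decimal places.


Ea = R * ln(k2/k1) / (1/T1 - 1/T2)
ln(k2/k1) = ln(9.402/0.749) = 2.5299387
1/T1 - 1/T2 = 1/382 - 1/430 = 0.000292219652
Ea = 8.314 * 2.5299387 / 0.000292219652
Ea = 71980 J/mol


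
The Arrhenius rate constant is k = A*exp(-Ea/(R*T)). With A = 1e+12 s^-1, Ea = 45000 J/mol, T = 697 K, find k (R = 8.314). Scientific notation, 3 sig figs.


k = A * exp(-Ea/(R*T))
k = 1e+12 * exp(-45000 / (8.314 * 697))
k = 1e+12 * exp(-7.765505)
k = 4.24e+08


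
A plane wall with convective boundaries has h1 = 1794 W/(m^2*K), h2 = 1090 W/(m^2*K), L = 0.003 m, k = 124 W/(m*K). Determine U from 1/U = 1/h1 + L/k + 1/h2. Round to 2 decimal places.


1/U = 1/h1 + L/k + 1/h2
1/U = 1/1794 + 0.003/124 + 1/1090
1/U = 0.0005574136 + 2.41935e-05 + 0.0009174312
1/U = 0.0014990383
U = 667.09 W/(m^2*K)


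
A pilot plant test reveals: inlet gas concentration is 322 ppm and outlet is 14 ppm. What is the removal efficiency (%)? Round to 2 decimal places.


Efficiency = (G_in - G_out) / G_in * 100%
Efficiency = (322 - 14) / 322 * 100
Efficiency = 308 / 322 * 100
Efficiency = 95.65%


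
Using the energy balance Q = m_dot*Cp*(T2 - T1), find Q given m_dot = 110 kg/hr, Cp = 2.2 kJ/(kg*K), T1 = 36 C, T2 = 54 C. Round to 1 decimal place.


Q = m_dot * Cp * (T2 - T1)
Q = 110 * 2.2 * (54 - 36)
Q = 110 * 2.2 * 18
Q = 4356.0 kJ/hr


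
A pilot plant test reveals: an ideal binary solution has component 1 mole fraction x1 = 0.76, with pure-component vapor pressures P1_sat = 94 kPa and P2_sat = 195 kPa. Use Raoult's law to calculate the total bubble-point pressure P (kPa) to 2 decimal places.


P = x1*P1_sat + x2*P2_sat
x2 = 1 - x1 = 1 - 0.76 = 0.24
P = 0.76*94 + 0.24*195
P = 71.44 + 46.8
P = 118.24 kPa


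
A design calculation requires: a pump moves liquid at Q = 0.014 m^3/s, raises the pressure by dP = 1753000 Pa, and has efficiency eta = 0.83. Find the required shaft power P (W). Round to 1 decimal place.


P = Q * dP / eta
P = 0.014 * 1753000 / 0.83
P = 24542.0 / 0.83
P = 29568.7 W


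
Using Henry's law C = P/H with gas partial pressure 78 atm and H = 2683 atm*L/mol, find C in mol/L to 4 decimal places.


C = P / H
C = 78 / 2683
C = 0.0291 mol/L


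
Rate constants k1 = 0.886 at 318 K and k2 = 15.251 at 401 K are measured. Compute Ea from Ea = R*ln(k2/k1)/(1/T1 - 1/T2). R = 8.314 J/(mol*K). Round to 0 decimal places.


Ea = R * ln(k2/k1) / (1/T1 - 1/T2)
ln(k2/k1) = ln(15.251/0.886) = 2.8456834
1/T1 - 1/T2 = 1/318 - 1/401 = 0.000650888502
Ea = 8.314 * 2.8456834 / 0.000650888502
Ea = 36349 J/mol


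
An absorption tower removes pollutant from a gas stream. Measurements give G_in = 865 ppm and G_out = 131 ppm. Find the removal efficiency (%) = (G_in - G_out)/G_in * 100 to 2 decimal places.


Efficiency = (G_in - G_out) / G_in * 100%
Efficiency = (865 - 131) / 865 * 100
Efficiency = 734 / 865 * 100
Efficiency = 84.86%


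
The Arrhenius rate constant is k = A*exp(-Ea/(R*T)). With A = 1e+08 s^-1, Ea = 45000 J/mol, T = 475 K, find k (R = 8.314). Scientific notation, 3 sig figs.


k = A * exp(-Ea/(R*T))
k = 1e+08 * exp(-45000 / (8.314 * 475))
k = 1e+08 * exp(-11.394857)
k = 1.13e+03


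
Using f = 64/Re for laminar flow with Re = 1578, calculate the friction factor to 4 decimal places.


f = 64 / Re
f = 64 / 1578
f = 0.0406


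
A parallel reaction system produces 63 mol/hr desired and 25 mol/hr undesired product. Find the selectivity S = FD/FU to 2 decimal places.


S = desired product rate / undesired product rate
S = 63 / 25
S = 2.52


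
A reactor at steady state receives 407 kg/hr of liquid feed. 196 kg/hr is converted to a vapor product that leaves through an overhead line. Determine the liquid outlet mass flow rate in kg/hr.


Steady-state mass balance on the main outlet: F_out = F_in - F_removed
F_out = 407 - 196
F_out = 211 kg/hr


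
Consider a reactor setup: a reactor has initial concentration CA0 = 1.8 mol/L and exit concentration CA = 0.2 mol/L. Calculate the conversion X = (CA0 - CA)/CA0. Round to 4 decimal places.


X = (CA0 - CA) / CA0
X = (1.8 - 0.2) / 1.8
X = 1.6 / 1.8
X = 0.8889


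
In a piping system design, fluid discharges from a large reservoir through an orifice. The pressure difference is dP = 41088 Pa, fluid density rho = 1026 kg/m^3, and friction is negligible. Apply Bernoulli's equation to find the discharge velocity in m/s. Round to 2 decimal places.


v = sqrt(2*dP/rho)
v = sqrt(2*41088/1026)
v = sqrt(80.093567)
v = 8.95 m/s


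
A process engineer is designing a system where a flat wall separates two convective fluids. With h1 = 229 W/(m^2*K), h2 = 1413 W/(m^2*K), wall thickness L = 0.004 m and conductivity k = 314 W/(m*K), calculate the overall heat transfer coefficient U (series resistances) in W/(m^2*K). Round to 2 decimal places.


1/U = 1/h1 + L/k + 1/h2
1/U = 1/229 + 0.004/314 + 1/1413
1/U = 0.0043668122 + 1.27389e-05 + 0.0007077141
1/U = 0.0050872652
U = 196.57 W/(m^2*K)


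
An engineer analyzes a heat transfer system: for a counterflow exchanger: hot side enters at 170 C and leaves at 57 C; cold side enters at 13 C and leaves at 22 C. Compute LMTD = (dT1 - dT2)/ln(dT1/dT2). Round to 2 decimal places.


dT1 = Th_in - Tc_out = 170 - 22 = 148
dT2 = Th_out - Tc_in = 57 - 13 = 44
LMTD = (dT1 - dT2) / ln(dT1/dT2)
LMTD = (148 - 44) / ln(148/44)
LMTD = 85.74 K


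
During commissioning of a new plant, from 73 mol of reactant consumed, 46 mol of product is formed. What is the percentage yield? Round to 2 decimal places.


Yield = (moles product / moles consumed) * 100%
Yield = (46 / 73) * 100
Yield = 0.6301 * 100
Yield = 63.01%


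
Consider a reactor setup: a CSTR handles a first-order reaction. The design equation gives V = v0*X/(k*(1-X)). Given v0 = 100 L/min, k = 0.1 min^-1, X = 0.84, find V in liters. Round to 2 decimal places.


V = v0 * X / (k * (1 - X))
V = 100 * 0.84 / (0.1 * (1 - 0.84))
V = 84.0 / (0.1 * 0.16)
V = 84.0 / 0.016
V = 5250.00 L


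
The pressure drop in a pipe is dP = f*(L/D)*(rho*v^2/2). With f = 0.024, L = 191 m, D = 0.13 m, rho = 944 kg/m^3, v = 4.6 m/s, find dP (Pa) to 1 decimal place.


dP = f * (L/D) * (rho*v^2/2)
dP = 0.024 * (191/0.13) * (944*4.6^2/2)
L/D = 1469.23076923
rho*v^2/2 = 944*21.16/2 = 9987.52
dP = 0.024 * 1469.23076923 * 9987.52
dP = 352175.3 Pa


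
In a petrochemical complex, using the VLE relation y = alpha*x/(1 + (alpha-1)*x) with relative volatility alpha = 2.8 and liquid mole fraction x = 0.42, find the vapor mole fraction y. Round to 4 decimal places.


y = alpha*x / (1 + (alpha-1)*x)
y = 2.8*0.42 / (1 + (2.8-1)*0.42)
y = 1.176 / (1 + 0.756)
y = 1.176 / 1.756
y = 0.6697


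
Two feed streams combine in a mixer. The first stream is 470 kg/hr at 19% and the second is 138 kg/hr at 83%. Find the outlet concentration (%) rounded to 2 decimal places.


Mass balance on solute: F1*x1 + F2*x2 = F3*x3
F3 = F1 + F2 = 470 + 138 = 608 kg/hr
x3 = (F1*x1 + F2*x2)/F3
x3 = (470*0.19 + 138*0.83) / 608
x3 = 33.53%


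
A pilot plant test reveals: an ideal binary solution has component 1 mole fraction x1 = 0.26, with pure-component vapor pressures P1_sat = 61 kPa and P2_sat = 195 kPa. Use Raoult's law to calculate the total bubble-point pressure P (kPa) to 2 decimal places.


P = x1*P1_sat + x2*P2_sat
x2 = 1 - x1 = 1 - 0.26 = 0.74
P = 0.26*61 + 0.74*195
P = 15.86 + 144.3
P = 160.16 kPa


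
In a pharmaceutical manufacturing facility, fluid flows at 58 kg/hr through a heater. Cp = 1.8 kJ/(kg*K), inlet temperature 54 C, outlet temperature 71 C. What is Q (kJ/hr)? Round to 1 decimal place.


Q = m_dot * Cp * (T2 - T1)
Q = 58 * 1.8 * (71 - 54)
Q = 58 * 1.8 * 17
Q = 1774.8 kJ/hr


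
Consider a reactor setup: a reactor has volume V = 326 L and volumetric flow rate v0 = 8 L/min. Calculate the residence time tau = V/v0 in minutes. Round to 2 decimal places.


tau = V / v0
tau = 326 / 8
tau = 40.75 min


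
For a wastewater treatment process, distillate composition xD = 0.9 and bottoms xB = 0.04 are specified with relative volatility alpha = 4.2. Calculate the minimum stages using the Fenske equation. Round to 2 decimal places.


N_min = ln((xD*(1-xB))/(xB*(1-xD))) / ln(alpha)
Numerator inside ln: 0.864 / 0.004 = 216.0
ln(216.0) = 5.375278
ln(alpha) = ln(4.2) = 1.435085
N_min = 5.375278 / 1.435085 = 3.75


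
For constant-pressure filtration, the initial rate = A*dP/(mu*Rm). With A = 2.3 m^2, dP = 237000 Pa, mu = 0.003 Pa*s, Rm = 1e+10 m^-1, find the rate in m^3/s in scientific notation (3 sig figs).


rate = A * dP / (mu * Rm)
rate = 2.3 * 237000 / (0.003 * 1e+10)
rate = 545100.0 / 3.000e+07
rate = 1.82e-02 m^3/s


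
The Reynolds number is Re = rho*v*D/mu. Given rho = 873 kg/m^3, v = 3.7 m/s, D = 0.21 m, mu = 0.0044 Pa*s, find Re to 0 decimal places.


Re = rho * v * D / mu
Re = 873 * 3.7 * 0.21 / 0.0044
Re = 678.321 / 0.0044
Re = 154164


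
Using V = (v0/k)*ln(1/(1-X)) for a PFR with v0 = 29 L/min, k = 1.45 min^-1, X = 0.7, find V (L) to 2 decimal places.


V = (v0/k) * ln(1/(1-X))
V = (29/1.45) * ln(1/(1-0.7))
V = 20.0 * ln(3.333333)
V = 20.0 * 1.203973
V = 24.08 L


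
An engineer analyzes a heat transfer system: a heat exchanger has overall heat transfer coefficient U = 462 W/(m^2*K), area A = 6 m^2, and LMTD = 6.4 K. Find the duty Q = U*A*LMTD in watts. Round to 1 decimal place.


Q = U * A * LMTD
Q = 462 * 6 * 6.4
Q = 17740.8 W


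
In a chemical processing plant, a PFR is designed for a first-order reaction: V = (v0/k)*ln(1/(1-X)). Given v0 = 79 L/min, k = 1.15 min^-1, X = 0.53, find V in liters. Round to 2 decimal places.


V = (v0/k) * ln(1/(1-X))
V = (79/1.15) * ln(1/(1-0.53))
V = 68.695652 * ln(2.12766)
V = 68.695652 * 0.755023
V = 51.87 L


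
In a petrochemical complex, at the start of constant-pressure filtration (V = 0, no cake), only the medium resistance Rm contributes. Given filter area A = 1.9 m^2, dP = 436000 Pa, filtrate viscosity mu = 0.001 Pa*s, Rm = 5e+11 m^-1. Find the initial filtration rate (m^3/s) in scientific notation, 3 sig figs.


rate = A * dP / (mu * Rm)
rate = 1.9 * 436000 / (0.001 * 5e+11)
rate = 828400.0 / 5.000e+08
rate = 1.66e-03 m^3/s


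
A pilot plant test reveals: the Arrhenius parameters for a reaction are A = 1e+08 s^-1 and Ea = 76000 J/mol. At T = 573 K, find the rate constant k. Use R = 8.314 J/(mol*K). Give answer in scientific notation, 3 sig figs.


k = A * exp(-Ea/(R*T))
k = 1e+08 * exp(-76000 / (8.314 * 573))
k = 1e+08 * exp(-15.953242)
k = 1.18e+01


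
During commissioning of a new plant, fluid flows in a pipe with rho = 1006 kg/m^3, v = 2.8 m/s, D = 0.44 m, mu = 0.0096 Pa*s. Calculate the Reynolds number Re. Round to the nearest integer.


Re = rho * v * D / mu
Re = 1006 * 2.8 * 0.44 / 0.0096
Re = 1239.392 / 0.0096
Re = 129103


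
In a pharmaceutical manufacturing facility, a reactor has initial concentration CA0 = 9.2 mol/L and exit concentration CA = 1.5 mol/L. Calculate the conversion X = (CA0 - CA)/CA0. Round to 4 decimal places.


X = (CA0 - CA) / CA0
X = (9.2 - 1.5) / 9.2
X = 7.7 / 9.2
X = 0.8370


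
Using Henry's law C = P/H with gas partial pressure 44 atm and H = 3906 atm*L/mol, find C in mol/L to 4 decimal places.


C = P / H
C = 44 / 3906
C = 0.0113 mol/L


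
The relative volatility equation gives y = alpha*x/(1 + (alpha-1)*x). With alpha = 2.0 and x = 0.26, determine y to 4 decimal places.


y = alpha*x / (1 + (alpha-1)*x)
y = 2.0*0.26 / (1 + (2.0-1)*0.26)
y = 0.52 / (1 + 0.26)
y = 0.52 / 1.26
y = 0.4127


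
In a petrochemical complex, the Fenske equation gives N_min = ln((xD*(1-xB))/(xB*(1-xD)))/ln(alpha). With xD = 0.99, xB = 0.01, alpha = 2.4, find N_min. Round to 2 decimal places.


N_min = ln((xD*(1-xB))/(xB*(1-xD))) / ln(alpha)
Numerator inside ln: 0.9801 / 0.0001 = 9801.0
ln(9801.0) = 9.19024
ln(alpha) = ln(2.4) = 0.875469
N_min = 9.19024 / 0.875469 = 10.50


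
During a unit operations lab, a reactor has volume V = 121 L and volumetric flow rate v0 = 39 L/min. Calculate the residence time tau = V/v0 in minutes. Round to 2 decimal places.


tau = V / v0
tau = 121 / 39
tau = 3.10 min


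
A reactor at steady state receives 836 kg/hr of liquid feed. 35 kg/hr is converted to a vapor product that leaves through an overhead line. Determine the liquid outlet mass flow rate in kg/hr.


Steady-state mass balance on the main outlet: F_out = F_in - F_removed
F_out = 836 - 35
F_out = 801 kg/hr


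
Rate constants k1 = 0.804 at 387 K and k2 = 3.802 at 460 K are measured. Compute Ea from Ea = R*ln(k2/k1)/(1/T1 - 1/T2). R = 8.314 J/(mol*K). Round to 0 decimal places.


Ea = R * ln(k2/k1) / (1/T1 - 1/T2)
ln(k2/k1) = ln(3.802/0.804) = 1.5536833
1/T1 - 1/T2 = 1/387 - 1/460 = 0.000410066285
Ea = 8.314 * 1.5536833 / 0.000410066285
Ea = 31501 J/mol


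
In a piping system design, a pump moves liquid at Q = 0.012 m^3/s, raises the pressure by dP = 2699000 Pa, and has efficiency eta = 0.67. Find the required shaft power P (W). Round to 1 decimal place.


P = Q * dP / eta
P = 0.012 * 2699000 / 0.67
P = 32388.0 / 0.67
P = 48340.3 W


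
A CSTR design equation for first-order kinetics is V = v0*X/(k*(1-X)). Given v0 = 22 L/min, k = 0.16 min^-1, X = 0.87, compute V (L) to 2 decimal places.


V = v0 * X / (k * (1 - X))
V = 22 * 0.87 / (0.16 * (1 - 0.87))
V = 19.14 / (0.16 * 0.13)
V = 19.14 / 0.0208
V = 920.19 L


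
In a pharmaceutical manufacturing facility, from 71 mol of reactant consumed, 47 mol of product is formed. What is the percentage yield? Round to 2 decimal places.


Yield = (moles product / moles consumed) * 100%
Yield = (47 / 71) * 100
Yield = 0.662 * 100
Yield = 66.20%


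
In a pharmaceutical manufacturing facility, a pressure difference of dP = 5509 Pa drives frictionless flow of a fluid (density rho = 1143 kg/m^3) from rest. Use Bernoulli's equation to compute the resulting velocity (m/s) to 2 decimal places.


v = sqrt(2*dP/rho)
v = sqrt(2*5509/1143)
v = sqrt(9.639545)
v = 3.10 m/s


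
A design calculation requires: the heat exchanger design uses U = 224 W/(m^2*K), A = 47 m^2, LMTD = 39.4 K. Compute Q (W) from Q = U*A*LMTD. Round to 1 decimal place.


Q = U * A * LMTD
Q = 224 * 47 * 39.4
Q = 414803.2 W


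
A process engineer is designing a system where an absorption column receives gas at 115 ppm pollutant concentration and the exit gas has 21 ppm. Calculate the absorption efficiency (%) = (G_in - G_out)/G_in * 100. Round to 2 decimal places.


Efficiency = (G_in - G_out) / G_in * 100%
Efficiency = (115 - 21) / 115 * 100
Efficiency = 94 / 115 * 100
Efficiency = 81.74%


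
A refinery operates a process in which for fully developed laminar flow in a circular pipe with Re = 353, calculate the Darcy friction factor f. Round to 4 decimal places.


f = 64 / Re
f = 64 / 353
f = 0.1813


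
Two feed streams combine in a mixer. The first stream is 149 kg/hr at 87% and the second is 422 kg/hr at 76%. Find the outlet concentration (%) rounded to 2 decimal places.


Mass balance on solute: F1*x1 + F2*x2 = F3*x3
F3 = F1 + F2 = 149 + 422 = 571 kg/hr
x3 = (F1*x1 + F2*x2)/F3
x3 = (149*0.87 + 422*0.76) / 571
x3 = 78.87%


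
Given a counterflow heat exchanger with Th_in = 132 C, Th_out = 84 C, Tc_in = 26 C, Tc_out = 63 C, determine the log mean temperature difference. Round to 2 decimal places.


dT1 = Th_in - Tc_out = 132 - 63 = 69
dT2 = Th_out - Tc_in = 84 - 26 = 58
LMTD = (dT1 - dT2) / ln(dT1/dT2)
LMTD = (69 - 58) / ln(69/58)
LMTD = 63.34 K


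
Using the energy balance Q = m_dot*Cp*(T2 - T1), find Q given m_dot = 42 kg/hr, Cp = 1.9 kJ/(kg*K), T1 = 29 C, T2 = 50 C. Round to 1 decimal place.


Q = m_dot * Cp * (T2 - T1)
Q = 42 * 1.9 * (50 - 29)
Q = 42 * 1.9 * 21
Q = 1675.8 kJ/hr


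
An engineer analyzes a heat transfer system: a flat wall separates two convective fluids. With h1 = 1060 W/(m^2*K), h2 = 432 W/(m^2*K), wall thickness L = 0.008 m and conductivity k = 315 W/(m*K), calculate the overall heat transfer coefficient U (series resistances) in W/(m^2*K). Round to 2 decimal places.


1/U = 1/h1 + L/k + 1/h2
1/U = 1/1060 + 0.008/315 + 1/432
1/U = 0.0009433962 + 2.53968e-05 + 0.0023148148
1/U = 0.0032836078
U = 304.54 W/(m^2*K)


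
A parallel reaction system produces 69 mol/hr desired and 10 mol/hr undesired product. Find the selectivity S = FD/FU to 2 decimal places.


S = desired product rate / undesired product rate
S = 69 / 10
S = 6.90


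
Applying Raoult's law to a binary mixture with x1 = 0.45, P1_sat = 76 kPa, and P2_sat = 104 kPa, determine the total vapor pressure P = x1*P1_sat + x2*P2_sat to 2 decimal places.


P = x1*P1_sat + x2*P2_sat
x2 = 1 - x1 = 1 - 0.45 = 0.55
P = 0.45*76 + 0.55*104
P = 34.2 + 57.2
P = 91.40 kPa


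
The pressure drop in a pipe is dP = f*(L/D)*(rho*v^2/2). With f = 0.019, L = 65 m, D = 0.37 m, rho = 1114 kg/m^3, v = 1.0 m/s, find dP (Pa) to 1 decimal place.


dP = f * (L/D) * (rho*v^2/2)
dP = 0.019 * (65/0.37) * (1114*1.0^2/2)
L/D = 175.67567568
rho*v^2/2 = 1114*1.0/2 = 557.0
dP = 0.019 * 175.67567568 * 557.0
dP = 1859.2 Pa


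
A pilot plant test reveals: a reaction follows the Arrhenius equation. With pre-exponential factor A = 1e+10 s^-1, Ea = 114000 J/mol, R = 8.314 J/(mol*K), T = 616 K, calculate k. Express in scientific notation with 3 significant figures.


k = A * exp(-Ea/(R*T))
k = 1e+10 * exp(-114000 / (8.314 * 616))
k = 1e+10 * exp(-22.259434)
k = 2.15e+00


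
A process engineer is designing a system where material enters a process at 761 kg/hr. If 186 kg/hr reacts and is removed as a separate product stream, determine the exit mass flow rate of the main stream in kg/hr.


Steady-state mass balance on the main outlet: F_out = F_in - F_removed
F_out = 761 - 186
F_out = 575 kg/hr


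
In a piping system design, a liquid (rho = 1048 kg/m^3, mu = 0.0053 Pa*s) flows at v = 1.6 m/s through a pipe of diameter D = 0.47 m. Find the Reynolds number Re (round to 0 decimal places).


Re = rho * v * D / mu
Re = 1048 * 1.6 * 0.47 / 0.0053
Re = 788.096 / 0.0053
Re = 148697


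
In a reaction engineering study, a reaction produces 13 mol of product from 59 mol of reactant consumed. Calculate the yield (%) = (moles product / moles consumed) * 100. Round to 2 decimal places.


Yield = (moles product / moles consumed) * 100%
Yield = (13 / 59) * 100
Yield = 0.2203 * 100
Yield = 22.03%


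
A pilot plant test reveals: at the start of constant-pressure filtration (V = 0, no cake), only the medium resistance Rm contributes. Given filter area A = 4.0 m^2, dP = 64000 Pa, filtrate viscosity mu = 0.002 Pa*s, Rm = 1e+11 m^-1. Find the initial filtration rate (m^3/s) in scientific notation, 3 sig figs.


rate = A * dP / (mu * Rm)
rate = 4.0 * 64000 / (0.002 * 1e+11)
rate = 256000.0 / 2.000e+08
rate = 1.28e-03 m^3/s


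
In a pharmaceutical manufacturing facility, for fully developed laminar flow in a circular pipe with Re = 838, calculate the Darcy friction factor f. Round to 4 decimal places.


f = 64 / Re
f = 64 / 838
f = 0.0764


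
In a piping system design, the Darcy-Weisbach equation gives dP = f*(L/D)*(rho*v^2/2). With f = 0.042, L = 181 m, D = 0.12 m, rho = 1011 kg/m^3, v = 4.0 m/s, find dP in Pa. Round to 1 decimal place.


dP = f * (L/D) * (rho*v^2/2)
dP = 0.042 * (181/0.12) * (1011*4.0^2/2)
L/D = 1508.33333333
rho*v^2/2 = 1011*16.0/2 = 8088.0
dP = 0.042 * 1508.33333333 * 8088.0
dP = 512374.8 Pa


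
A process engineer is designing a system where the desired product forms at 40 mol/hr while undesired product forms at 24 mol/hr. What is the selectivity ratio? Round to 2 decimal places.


S = desired product rate / undesired product rate
S = 40 / 24
S = 1.67


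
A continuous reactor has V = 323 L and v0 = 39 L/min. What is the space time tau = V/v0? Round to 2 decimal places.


tau = V / v0
tau = 323 / 39
tau = 8.28 min


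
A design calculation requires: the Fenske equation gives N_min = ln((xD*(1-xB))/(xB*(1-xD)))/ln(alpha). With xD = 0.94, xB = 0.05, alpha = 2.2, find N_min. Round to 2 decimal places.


N_min = ln((xD*(1-xB))/(xB*(1-xD))) / ln(alpha)
Numerator inside ln: 0.893 / 0.003 = 297.666667
ln(297.666667) = 5.695974
ln(alpha) = ln(2.2) = 0.788457
N_min = 5.695974 / 0.788457 = 7.22


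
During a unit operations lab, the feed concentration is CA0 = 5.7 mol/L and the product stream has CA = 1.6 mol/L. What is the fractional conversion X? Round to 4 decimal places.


X = (CA0 - CA) / CA0
X = (5.7 - 1.6) / 5.7
X = 4.1 / 5.7
X = 0.7193


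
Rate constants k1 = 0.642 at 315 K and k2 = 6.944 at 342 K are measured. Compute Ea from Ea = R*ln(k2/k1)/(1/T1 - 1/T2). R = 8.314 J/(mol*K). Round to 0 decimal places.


Ea = R * ln(k2/k1) / (1/T1 - 1/T2)
ln(k2/k1) = ln(6.944/0.642) = 2.381045
1/T1 - 1/T2 = 1/315 - 1/342 = 0.000250626566
Ea = 8.314 * 2.381045 / 0.000250626566
Ea = 78986 J/mol


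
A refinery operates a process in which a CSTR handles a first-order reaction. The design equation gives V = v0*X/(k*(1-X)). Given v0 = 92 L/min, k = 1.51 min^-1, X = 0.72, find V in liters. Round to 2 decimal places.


V = v0 * X / (k * (1 - X))
V = 92 * 0.72 / (1.51 * (1 - 0.72))
V = 66.24 / (1.51 * 0.28)
V = 66.24 / 0.4228
V = 156.67 L


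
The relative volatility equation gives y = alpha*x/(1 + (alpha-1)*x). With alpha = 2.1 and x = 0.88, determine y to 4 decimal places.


y = alpha*x / (1 + (alpha-1)*x)
y = 2.1*0.88 / (1 + (2.1-1)*0.88)
y = 1.848 / (1 + 0.968)
y = 1.848 / 1.968
y = 0.9390


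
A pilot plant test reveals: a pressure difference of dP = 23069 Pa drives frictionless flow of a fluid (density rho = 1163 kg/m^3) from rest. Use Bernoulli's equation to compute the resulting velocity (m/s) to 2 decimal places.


v = sqrt(2*dP/rho)
v = sqrt(2*23069/1163)
v = sqrt(39.671539)
v = 6.30 m/s


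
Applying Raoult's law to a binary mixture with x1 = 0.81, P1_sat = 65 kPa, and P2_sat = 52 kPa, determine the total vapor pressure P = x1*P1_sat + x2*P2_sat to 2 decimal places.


P = x1*P1_sat + x2*P2_sat
x2 = 1 - x1 = 1 - 0.81 = 0.19
P = 0.81*65 + 0.19*52
P = 52.65 + 9.88
P = 62.53 kPa


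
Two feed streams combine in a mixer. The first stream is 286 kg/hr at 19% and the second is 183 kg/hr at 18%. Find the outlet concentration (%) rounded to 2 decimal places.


Mass balance on solute: F1*x1 + F2*x2 = F3*x3
F3 = F1 + F2 = 286 + 183 = 469 kg/hr
x3 = (F1*x1 + F2*x2)/F3
x3 = (286*0.19 + 183*0.18) / 469
x3 = 18.61%


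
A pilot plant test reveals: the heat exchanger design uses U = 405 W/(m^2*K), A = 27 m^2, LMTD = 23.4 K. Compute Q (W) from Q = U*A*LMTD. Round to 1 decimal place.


Q = U * A * LMTD
Q = 405 * 27 * 23.4
Q = 255879.0 W


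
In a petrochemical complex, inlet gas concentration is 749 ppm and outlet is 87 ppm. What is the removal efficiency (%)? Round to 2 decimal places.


Efficiency = (G_in - G_out) / G_in * 100%
Efficiency = (749 - 87) / 749 * 100
Efficiency = 662 / 749 * 100
Efficiency = 88.38%


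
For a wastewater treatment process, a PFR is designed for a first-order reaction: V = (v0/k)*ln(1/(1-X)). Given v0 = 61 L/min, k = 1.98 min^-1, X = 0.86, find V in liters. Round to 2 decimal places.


V = (v0/k) * ln(1/(1-X))
V = (61/1.98) * ln(1/(1-0.86))
V = 30.808081 * ln(7.142857)
V = 30.808081 * 1.966113
V = 60.57 L


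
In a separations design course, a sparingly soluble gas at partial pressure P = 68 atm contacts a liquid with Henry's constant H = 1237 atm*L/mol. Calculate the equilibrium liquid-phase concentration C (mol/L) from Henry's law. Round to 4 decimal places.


C = P / H
C = 68 / 1237
C = 0.0550 mol/L


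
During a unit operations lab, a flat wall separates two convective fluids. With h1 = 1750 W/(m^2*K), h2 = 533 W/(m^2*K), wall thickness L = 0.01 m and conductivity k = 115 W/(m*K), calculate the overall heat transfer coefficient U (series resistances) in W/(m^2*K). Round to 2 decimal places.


1/U = 1/h1 + L/k + 1/h2
1/U = 1/1750 + 0.01/115 + 1/533
1/U = 0.0005714286 + 8.69565e-05 + 0.0018761726
1/U = 0.0025345577
U = 394.55 W/(m^2*K)


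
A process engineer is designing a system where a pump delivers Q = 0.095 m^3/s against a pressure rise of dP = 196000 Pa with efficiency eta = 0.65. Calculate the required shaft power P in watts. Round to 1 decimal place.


P = Q * dP / eta
P = 0.095 * 196000 / 0.65
P = 18620.0 / 0.65
P = 28646.2 W


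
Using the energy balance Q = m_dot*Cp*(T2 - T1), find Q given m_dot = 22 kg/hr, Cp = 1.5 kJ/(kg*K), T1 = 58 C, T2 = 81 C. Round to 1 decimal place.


Q = m_dot * Cp * (T2 - T1)
Q = 22 * 1.5 * (81 - 58)
Q = 22 * 1.5 * 23
Q = 759.0 kJ/hr


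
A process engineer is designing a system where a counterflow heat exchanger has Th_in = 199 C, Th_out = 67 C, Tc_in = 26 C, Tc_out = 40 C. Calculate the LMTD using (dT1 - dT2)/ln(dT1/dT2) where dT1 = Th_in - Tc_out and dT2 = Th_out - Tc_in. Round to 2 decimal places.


dT1 = Th_in - Tc_out = 199 - 40 = 159
dT2 = Th_out - Tc_in = 67 - 26 = 41
LMTD = (dT1 - dT2) / ln(dT1/dT2)
LMTD = (159 - 41) / ln(159/41)
LMTD = 87.06 K


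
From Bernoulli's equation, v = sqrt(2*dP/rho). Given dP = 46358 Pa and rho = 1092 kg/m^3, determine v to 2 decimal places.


v = sqrt(2*dP/rho)
v = sqrt(2*46358/1092)
v = sqrt(84.904762)
v = 9.21 m/s


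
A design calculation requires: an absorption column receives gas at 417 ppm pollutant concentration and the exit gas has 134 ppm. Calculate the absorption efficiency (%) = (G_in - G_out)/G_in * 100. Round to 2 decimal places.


Efficiency = (G_in - G_out) / G_in * 100%
Efficiency = (417 - 134) / 417 * 100
Efficiency = 283 / 417 * 100
Efficiency = 67.87%


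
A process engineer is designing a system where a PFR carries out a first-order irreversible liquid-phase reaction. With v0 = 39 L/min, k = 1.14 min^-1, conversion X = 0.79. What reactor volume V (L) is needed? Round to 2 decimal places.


V = (v0/k) * ln(1/(1-X))
V = (39/1.14) * ln(1/(1-0.79))
V = 34.210526 * ln(4.761905)
V = 34.210526 * 1.560648
V = 53.39 L


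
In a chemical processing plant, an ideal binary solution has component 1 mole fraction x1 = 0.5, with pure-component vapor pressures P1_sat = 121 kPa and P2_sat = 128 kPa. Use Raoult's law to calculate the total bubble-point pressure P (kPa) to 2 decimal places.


P = x1*P1_sat + x2*P2_sat
x2 = 1 - x1 = 1 - 0.5 = 0.5
P = 0.5*121 + 0.5*128
P = 60.5 + 64.0
P = 124.50 kPa


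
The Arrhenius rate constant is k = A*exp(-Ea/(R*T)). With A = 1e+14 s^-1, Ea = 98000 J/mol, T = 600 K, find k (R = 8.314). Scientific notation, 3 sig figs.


k = A * exp(-Ea/(R*T))
k = 1e+14 * exp(-98000 / (8.314 * 600))
k = 1e+14 * exp(-19.645578)
k = 2.94e+05


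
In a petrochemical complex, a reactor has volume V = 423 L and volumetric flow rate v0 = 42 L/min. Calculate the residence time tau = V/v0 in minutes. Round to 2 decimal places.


tau = V / v0
tau = 423 / 42
tau = 10.07 min


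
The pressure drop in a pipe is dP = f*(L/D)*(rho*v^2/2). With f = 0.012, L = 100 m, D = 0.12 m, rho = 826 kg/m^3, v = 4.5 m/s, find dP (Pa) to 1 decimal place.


dP = f * (L/D) * (rho*v^2/2)
dP = 0.012 * (100/0.12) * (826*4.5^2/2)
L/D = 833.33333333
rho*v^2/2 = 826*20.25/2 = 8363.25
dP = 0.012 * 833.33333333 * 8363.25
dP = 83632.5 Pa
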